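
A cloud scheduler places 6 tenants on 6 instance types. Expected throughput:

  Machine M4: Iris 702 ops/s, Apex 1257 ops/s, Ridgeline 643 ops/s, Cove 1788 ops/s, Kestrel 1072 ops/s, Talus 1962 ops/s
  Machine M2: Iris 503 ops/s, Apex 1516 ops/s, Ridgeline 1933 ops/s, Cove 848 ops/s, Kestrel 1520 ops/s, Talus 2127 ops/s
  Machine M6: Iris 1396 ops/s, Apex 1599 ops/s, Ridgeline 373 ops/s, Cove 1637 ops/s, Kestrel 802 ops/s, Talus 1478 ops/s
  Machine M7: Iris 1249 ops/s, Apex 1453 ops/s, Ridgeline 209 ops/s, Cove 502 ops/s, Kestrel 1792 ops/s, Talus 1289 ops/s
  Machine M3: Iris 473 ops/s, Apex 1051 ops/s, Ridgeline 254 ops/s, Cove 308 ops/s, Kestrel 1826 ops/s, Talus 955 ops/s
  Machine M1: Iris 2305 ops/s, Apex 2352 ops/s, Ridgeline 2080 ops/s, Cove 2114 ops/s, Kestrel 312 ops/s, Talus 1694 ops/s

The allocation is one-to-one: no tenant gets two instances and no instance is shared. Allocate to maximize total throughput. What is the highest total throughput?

Maximum total: 11116 ops/s

Optimal: Iris→Machine M1 (2305 ops/s), Apex→Machine M7 (1453 ops/s), Ridgeline→Machine M2 (1933 ops/s), Cove→Machine M6 (1637 ops/s), Kestrel→Machine M3 (1826 ops/s), Talus→Machine M4 (1962 ops/s) — total 2305+1453+1933+1637+1826+1962 = 11116 ops/s.
Column-greedy (each instance in turn goes to its best remaining tenant) gives 10680 ops/s, worse by 436.
Checked against all permutations: 11116 ops/s is optimal.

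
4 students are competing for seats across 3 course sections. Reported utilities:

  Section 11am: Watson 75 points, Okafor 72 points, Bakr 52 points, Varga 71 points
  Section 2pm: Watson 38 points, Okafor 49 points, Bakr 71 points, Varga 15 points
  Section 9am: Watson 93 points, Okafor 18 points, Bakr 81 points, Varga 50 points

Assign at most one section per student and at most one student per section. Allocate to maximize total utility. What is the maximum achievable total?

Maximum total: 236 points

Optimal: Okafor→Section 11am (72 points), Bakr→Section 2pm (71 points), Watson→Section 9am (93 points) — total 72+71+93 = 236 points.
Column-greedy (each section in turn goes to its best remaining student) gives 196 points, worse by 40.
Next-best assignment: Varga→Section 11am, Bakr→Section 2pm, Watson→Section 9am = 235 points.
Swapping Bakr↔Okafor (Bakr→Section 11am 52 points, Okafor→Section 2pm 49 points) loses 42.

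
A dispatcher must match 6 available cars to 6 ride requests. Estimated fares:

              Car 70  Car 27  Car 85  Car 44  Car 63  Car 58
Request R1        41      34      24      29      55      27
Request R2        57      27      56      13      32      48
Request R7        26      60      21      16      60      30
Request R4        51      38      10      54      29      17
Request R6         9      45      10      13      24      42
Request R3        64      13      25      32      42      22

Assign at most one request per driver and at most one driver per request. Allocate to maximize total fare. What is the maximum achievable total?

Max total: $331

Optimal: Car 70→Request R3 ($64), Car 27→Request R7 ($60), Car 85→Request R2 ($56), Car 44→Request R4 ($54), Car 63→Request R1 ($55), Car 58→Request R6 ($42) — total 64+60+56+54+55+42 = $331.
Column-greedy (each request in turn goes to its best remaining driver) gives $293, worse by 38.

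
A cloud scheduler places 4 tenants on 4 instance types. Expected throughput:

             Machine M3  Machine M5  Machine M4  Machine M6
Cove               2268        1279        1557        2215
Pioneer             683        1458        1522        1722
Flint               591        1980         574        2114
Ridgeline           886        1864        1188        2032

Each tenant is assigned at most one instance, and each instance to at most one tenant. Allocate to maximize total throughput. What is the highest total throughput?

Maximum total: 7802 ops/s

Optimal: Cove→Machine M3 (2268 ops/s), Pioneer→Machine M4 (1522 ops/s), Flint→Machine M5 (1980 ops/s), Ridgeline→Machine M6 (2032 ops/s) — total 2268+1522+1980+2032 = 7802 ops/s.
Max-entry greedy (repeatedly take the single best remaining cell) gives 7768 ops/s, worse by 34.
Swapping Ridgeline↔Flint (Ridgeline→Machine M5 1864 ops/s, Flint→Machine M6 2114 ops/s) loses 34.
Checked against all permutations: 7802 ops/s is optimal.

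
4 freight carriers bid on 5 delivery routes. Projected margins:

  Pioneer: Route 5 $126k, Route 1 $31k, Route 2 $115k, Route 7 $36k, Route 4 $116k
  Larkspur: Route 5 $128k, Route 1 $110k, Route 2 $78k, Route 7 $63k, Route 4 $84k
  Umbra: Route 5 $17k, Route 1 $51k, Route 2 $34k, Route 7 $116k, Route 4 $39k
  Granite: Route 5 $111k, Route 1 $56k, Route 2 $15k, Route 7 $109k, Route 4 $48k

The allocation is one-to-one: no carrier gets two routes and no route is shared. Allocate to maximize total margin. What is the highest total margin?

Max total: $453k

Treat this as an assignment problem: match each carrier to one route.
Optimal: Pioneer→Route 4 ($116k), Larkspur→Route 1 ($110k), Umbra→Route 7 ($116k), Granite→Route 5 ($111k) — total 116+110+116+111 = $453k.
Column-greedy (each route in turn goes to its best remaining carrier) gives $415k, worse by 38.
Next-best assignment: Pioneer→Route 2, Larkspur→Route 1, Umbra→Route 7, Granite→Route 5 = $452k.
Every other assignment is strictly worse.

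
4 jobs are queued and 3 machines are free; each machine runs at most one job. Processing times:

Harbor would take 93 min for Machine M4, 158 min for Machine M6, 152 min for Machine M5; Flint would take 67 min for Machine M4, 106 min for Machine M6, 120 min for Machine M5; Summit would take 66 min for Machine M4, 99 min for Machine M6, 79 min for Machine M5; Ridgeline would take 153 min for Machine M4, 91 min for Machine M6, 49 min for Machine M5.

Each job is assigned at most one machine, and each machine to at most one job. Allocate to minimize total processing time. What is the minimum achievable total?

Min total: 215 min

Optimal: Flint→Machine M4 (67 min), Summit→Machine M6 (99 min), Ridgeline→Machine M5 (49 min) — total 67+99+49 = 215 min.
Row-greedy (each job in turn takes its cheapest remaining machine) gives 278 min, worse by 63.
Next-best assignment: Summit→Machine M4, Flint→Machine M6, Ridgeline→Machine M5 = 221 min.
Every other assignment is strictly worse.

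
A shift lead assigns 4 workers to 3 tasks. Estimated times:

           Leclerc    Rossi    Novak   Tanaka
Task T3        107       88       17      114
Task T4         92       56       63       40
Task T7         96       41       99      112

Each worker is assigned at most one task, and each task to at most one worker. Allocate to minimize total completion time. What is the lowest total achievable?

This is a one-to-one assignment (minimum-cost bipartite matching).
Optimal: Novak→Task T3 (17 min), Tanaka→Task T4 (40 min), Rossi→Task T7 (41 min) — total 17+40+41 = 98 min.
Row-greedy (each worker in turn takes its cheapest remaining task) gives 150 min, worse by 52.
Swapping Rossi↔Tanaka (Rossi→Task T4 56 min, Tanaka→Task T7 112 min) adds 87.

Min total: 98 min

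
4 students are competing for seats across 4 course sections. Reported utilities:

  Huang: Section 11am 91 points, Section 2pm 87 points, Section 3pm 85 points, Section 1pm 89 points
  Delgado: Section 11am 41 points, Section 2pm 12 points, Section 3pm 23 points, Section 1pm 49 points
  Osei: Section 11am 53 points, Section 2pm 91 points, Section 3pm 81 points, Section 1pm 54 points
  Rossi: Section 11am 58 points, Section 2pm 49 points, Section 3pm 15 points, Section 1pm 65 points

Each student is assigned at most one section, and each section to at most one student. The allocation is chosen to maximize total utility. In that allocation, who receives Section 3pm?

Huang receives Section 3pm.

Optimal: Huang→Section 3pm (85 points), Delgado→Section 1pm (49 points), Osei→Section 2pm (91 points), Rossi→Section 11am (58 points) — total 85+49+91+58 = 283 points.
Column-greedy (each section in turn goes to its best remaining student) gives 270 points, worse by 13.
Next-best assignment: Huang→Section 3pm, Delgado→Section 11am, Osei→Section 2pm, Rossi→Section 1pm = 282 points.
Checked against all permutations: 283 points is optimal.
Huang's own top section is Section 11am (91 points), but forcing Huang→Section 11am and reassigning the rest optimally gives only 270 points — worse by 13.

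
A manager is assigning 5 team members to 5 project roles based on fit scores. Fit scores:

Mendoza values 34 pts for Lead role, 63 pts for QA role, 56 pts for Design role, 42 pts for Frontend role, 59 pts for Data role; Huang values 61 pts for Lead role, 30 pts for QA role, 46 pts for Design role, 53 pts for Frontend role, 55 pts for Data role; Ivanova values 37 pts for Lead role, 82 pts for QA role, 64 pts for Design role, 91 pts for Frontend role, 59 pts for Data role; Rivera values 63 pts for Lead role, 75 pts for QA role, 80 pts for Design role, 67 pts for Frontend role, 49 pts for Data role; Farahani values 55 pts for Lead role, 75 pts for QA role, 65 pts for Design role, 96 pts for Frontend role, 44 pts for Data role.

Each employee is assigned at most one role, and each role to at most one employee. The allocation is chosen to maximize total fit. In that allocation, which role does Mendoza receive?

Treat this as an assignment problem: match each employee to one role.
Optimal: Mendoza→Data role (59 pts), Huang→Lead role (61 pts), Ivanova→QA role (82 pts), Rivera→Design role (80 pts), Farahani→Frontend role (96 pts) — total 59+61+82+80+96 = 378 pts.
Row-greedy (each employee in turn takes its best remaining role) gives 339 pts, worse by 39.
Next-best assignment: Mendoza→Data role, Huang→Lead role, Ivanova→Frontend role, Rivera→Design role, Farahani→QA role = 366 pts.
Mendoza's own top role is QA role (63 pts), but forcing Mendoza→QA role and reassigning the rest optimally gives only 359 pts — worse by 19.

Mendoza receives Data role.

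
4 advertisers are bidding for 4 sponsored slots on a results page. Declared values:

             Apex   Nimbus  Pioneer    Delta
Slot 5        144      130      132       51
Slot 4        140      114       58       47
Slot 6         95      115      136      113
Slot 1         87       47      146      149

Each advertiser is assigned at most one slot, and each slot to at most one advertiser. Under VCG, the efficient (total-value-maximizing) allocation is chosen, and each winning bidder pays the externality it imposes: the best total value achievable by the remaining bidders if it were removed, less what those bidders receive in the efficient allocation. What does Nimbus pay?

Nimbus pays $4.

Efficient allocation: Apex→Slot 4 ($140), Nimbus→Slot 5 ($130), Pioneer→Slot 6 ($136), Delta→Slot 1 ($149); total welfare W = $555.
Nimbus receives Slot 5 at value $130, so the others get W − 130 = $425.
Without Nimbus: best allocation of the remaining 3 bidders over all 4 slots is Apex→Slot 5 ($144), Pioneer→Slot 6 ($136), Delta→Slot 1 ($149), total $429.
VCG payment = (others' best without Nimbus) − (others' welfare with Nimbus) = 429 − 425 = $4.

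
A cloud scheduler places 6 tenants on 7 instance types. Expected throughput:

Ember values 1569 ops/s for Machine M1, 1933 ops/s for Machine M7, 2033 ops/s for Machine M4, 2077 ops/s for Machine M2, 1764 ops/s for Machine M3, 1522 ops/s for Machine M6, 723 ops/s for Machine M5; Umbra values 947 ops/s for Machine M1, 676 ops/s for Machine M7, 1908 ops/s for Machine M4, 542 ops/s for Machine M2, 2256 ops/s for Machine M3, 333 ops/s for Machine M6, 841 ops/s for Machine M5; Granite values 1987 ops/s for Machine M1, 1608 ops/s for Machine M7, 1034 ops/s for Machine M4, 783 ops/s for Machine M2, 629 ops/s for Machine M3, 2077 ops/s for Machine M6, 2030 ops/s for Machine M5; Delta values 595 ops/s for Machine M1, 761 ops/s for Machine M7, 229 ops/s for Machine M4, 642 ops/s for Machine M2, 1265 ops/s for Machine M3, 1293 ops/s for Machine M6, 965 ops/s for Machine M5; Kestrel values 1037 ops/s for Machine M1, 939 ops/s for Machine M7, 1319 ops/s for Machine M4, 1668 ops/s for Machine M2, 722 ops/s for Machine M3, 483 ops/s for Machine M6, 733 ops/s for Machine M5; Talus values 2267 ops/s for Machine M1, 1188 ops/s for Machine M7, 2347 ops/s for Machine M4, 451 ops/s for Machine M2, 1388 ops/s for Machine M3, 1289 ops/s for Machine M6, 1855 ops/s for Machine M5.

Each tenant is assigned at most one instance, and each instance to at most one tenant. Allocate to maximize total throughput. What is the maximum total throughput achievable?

Maximum total: 11547 ops/s

This is the linear assignment problem.
Optimal: Ember→Machine M4 (2033 ops/s), Umbra→Machine M3 (2256 ops/s), Granite→Machine M5 (2030 ops/s), Delta→Machine M6 (1293 ops/s), Kestrel→Machine M2 (1668 ops/s), Talus→Machine M1 (2267 ops/s) — total 2033+2256+2030+1293+1668+2267 = 11547 ops/s.
Column-greedy (each instance in turn goes to its best remaining tenant) gives 11118 ops/s, worse by 429.
Swapping Kestrel↔Delta (Kestrel→Machine M6 483 ops/s, Delta→Machine M2 642 ops/s) loses 1836.
No other one-to-one assignment exceeds 11547 ops/s.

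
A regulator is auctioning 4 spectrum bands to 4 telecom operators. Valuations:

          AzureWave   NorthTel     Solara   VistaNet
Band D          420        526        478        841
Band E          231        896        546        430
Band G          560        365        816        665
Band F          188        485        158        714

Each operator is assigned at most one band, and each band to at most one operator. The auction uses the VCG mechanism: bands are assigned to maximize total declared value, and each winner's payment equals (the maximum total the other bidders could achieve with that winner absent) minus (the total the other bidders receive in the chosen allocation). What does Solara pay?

Efficient allocation: AzureWave→Band D ($420M), NorthTel→Band E ($896M), Solara→Band G ($816M), VistaNet→Band F ($714M); total welfare W = $2846M.
Solara receives Band G at value $816M, so the others get W − 816 = $2030M.
Without Solara: best allocation of the remaining 3 bidders over all 4 bands is AzureWave→Band G ($560M), NorthTel→Band E ($896M), VistaNet→Band D ($841M), total $2297M.
VCG payment = (others' best without Solara) − (others' welfare with Solara) = 2297 − 2030 = $267M.

Solara pays $267M.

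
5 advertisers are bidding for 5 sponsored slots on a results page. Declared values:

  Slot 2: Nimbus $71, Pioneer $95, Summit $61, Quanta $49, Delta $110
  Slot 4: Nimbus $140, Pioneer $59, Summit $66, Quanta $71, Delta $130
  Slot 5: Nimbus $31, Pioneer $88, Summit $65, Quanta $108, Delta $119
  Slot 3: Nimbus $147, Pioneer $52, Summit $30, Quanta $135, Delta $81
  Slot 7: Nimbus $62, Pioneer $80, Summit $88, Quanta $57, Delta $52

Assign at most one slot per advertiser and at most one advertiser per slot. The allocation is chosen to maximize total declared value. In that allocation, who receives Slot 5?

Delta receives Slot 5.

Optimal: Nimbus→Slot 4 ($140), Pioneer→Slot 2 ($95), Summit→Slot 7 ($88), Quanta→Slot 3 ($135), Delta→Slot 5 ($119) — total 140+95+88+135+119 = $577.
Next-best assignment: Nimbus→Slot 3, Pioneer→Slot 2, Summit→Slot 7, Quanta→Slot 5, Delta→Slot 4 = $568.
Swapping Quanta↔Pioneer (Quanta→Slot 2 $49, Pioneer→Slot 3 $52) loses 129.
Checked against all permutations: $577 is optimal.
Delta's own top slot is Slot 4 ($130), but forcing Delta→Slot 4 and reassigning the rest optimally gives only $568 — worse by 9.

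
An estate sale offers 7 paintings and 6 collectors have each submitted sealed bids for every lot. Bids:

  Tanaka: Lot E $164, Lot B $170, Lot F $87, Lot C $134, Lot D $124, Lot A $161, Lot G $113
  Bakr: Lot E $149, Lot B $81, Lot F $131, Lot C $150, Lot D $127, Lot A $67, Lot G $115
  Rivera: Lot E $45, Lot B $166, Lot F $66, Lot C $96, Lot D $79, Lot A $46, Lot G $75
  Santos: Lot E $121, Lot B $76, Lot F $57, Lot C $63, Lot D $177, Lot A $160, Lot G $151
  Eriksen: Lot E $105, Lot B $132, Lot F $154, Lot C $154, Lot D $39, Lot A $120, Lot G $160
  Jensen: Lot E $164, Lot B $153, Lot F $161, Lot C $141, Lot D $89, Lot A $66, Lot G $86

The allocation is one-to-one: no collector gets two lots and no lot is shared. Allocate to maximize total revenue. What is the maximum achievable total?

Maximum total: $978

Treat this as an assignment problem: match each collector to one lot.
Optimal: Tanaka→Lot E ($164), Bakr→Lot C ($150), Rivera→Lot B ($166), Santos→Lot D ($177), Eriksen→Lot G ($160), Jensen→Lot F ($161) — total 164+150+166+177+160+161 = $978.
Column-greedy (each lot in turn goes to its best remaining collector) gives $889, worse by 89.
Checked against all permutations: $978 is optimal.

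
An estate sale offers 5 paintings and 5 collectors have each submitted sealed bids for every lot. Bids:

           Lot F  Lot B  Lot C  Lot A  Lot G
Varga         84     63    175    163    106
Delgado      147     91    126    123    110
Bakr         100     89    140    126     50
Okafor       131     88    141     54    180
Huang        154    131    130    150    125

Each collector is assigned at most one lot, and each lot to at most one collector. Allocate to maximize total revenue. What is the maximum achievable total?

Max total: $761

Optimal: Varga→Lot A ($163), Delgado→Lot F ($147), Bakr→Lot C ($140), Okafor→Lot G ($180), Huang→Lot B ($131) — total 163+147+140+180+131 = $761.
Max-entry greedy (repeatedly take the single best remaining cell) gives $726, worse by 35.
Swapping Delgado↔Varga (Delgado→Lot A $123, Varga→Lot F $84) loses 103.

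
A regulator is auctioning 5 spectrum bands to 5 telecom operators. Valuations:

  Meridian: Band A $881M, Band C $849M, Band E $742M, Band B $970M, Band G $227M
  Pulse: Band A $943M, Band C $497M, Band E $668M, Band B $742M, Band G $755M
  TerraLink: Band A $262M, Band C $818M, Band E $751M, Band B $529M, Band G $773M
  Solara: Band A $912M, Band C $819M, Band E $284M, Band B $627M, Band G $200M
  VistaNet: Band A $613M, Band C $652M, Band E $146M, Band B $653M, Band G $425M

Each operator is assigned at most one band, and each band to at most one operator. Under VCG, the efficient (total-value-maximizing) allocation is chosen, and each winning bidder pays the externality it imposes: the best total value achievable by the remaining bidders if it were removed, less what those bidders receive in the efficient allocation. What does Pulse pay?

Efficient allocation: Meridian→Band B ($970M), Pulse→Band G ($755M), TerraLink→Band E ($751M), Solara→Band A ($912M), VistaNet→Band C ($652M); total welfare W = $4040M.
Pulse receives Band G at value $755M, so the others get W − 755 = $3285M.
Without Pulse: best allocation of the remaining 4 bidders over all 5 bands is Meridian→Band B ($970M), TerraLink→Band G ($773M), Solara→Band A ($912M), VistaNet→Band C ($652M), total $3307M.
VCG payment = (others' best without Pulse) − (others' welfare with Pulse) = 3307 − 3285 = $22M.

Pulse pays $22M.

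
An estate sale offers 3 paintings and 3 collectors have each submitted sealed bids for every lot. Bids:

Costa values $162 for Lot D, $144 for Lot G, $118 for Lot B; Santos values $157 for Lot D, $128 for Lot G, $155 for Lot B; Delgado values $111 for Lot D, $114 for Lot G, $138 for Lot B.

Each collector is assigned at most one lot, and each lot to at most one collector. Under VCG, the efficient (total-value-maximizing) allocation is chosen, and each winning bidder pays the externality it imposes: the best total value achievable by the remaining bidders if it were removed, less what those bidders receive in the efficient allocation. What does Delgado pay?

Efficient allocation: Costa→Lot G ($144), Santos→Lot D ($157), Delgado→Lot B ($138); total welfare W = $439.
Delgado receives Lot B at value $138, so the others get W − 138 = $301.
Without Delgado: best allocation of the remaining 2 bidders over all 3 lots is Costa→Lot D ($162), Santos→Lot B ($155), total $317.
VCG payment = (others' best without Delgado) − (others' welfare with Delgado) = 317 − 301 = $16.

Delgado pays $16.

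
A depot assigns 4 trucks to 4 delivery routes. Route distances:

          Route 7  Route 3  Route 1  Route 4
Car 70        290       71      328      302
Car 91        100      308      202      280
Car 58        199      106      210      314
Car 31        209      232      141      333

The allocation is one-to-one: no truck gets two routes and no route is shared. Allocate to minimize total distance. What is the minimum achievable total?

Min total: 626 km

This is the linear assignment problem.
Optimal: Car 70→Route 3 (71 km), Car 91→Route 7 (100 km), Car 58→Route 4 (314 km), Car 31→Route 1 (141 km) — total 71+100+314+141 = 626 km.
Row-greedy (each truck in turn takes its cheapest remaining route) gives 714 km, worse by 88.
Checked against all permutations: 626 km is optimal.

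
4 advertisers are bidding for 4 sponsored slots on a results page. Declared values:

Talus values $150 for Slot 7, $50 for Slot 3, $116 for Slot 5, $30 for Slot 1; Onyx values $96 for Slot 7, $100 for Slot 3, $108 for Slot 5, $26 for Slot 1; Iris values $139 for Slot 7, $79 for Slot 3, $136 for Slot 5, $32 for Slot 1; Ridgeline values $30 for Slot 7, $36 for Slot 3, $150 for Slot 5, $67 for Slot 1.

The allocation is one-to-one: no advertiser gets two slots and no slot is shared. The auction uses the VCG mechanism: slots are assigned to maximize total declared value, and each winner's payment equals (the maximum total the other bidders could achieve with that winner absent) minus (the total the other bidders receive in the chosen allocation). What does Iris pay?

Efficient allocation: Talus→Slot 7 ($150), Onyx→Slot 3 ($100), Iris→Slot 5 ($136), Ridgeline→Slot 1 ($67); total welfare W = $453.
Iris receives Slot 5 at value $136, so the others get W − 136 = $317.
Without Iris: best allocation of the remaining 3 bidders over all 4 slots is Talus→Slot 7 ($150), Onyx→Slot 3 ($100), Ridgeline→Slot 5 ($150), total $400.
VCG payment = (others' best without Iris) − (others' welfare with Iris) = 400 − 317 = $83.

Iris pays $83.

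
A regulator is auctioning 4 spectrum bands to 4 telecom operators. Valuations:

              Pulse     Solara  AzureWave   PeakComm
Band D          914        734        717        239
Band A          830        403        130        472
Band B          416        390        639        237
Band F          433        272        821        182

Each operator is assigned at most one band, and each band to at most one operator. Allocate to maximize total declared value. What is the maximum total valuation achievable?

Max total: $2622M

This is the linear assignment problem.
Optimal: Pulse→Band A ($830M), Solara→Band D ($734M), AzureWave→Band F ($821M), PeakComm→Band B ($237M) — total 830+734+821+237 = $2622M.
Column-greedy (each band in turn goes to its best remaining operator) gives $2297M, worse by 325.
Every other assignment is strictly worse.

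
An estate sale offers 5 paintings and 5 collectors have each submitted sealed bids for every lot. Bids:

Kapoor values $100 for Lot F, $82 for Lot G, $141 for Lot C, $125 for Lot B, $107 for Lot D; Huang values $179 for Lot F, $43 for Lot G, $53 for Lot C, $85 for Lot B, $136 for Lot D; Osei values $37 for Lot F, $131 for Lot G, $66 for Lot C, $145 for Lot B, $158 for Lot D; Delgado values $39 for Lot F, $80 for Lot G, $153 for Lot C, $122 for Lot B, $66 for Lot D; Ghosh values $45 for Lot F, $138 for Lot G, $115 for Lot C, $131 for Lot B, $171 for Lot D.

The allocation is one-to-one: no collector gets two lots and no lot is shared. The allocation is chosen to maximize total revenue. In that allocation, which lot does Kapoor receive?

Kapoor receives Lot B.

Optimal: Kapoor→Lot B ($125), Huang→Lot F ($179), Osei→Lot G ($131), Delgado→Lot C ($153), Ghosh→Lot D ($171) — total 125+179+131+153+171 = $759.
Next-best assignment: Kapoor→Lot B, Huang→Lot F, Osei→Lot D, Delgado→Lot C, Ghosh→Lot G = $753.
Swapping Kapoor↔Huang (Kapoor→Lot F $100, Huang→Lot B $85) loses 119.
Kapoor's own top lot is Lot C ($141), but forcing Kapoor→Lot C and reassigning the rest optimally gives only $744 — worse by 15.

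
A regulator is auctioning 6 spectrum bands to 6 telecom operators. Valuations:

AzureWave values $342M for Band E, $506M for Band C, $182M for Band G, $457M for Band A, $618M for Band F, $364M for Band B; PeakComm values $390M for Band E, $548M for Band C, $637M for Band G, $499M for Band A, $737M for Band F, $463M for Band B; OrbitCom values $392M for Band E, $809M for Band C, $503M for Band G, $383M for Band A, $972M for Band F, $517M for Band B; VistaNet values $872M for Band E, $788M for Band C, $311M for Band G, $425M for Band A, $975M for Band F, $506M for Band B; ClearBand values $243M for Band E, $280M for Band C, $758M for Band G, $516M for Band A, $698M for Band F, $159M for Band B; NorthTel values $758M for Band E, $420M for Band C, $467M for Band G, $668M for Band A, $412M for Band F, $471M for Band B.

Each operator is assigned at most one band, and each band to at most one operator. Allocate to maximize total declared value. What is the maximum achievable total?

Max total: $4239M

This is a one-to-one assignment (maximum-weight bipartite matching).
Optimal: AzureWave→Band C ($506M), PeakComm→Band B ($463M), OrbitCom→Band F ($972M), VistaNet→Band E ($872M), ClearBand→Band G ($758M), NorthTel→Band A ($668M) — total 506+463+972+872+758+668 = $4239M.
Max-entry greedy (repeatedly take the single best remaining cell) gives $4163M, worse by 76.
Next-best assignment: AzureWave→Band A, PeakComm→Band B, OrbitCom→Band C, VistaNet→Band F, ClearBand→Band G, NorthTel→Band E = $4220M.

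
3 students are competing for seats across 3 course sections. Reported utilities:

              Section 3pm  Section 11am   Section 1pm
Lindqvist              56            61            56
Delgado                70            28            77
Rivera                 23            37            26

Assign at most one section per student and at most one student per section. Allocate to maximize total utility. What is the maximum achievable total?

This is a one-to-one assignment (maximum-weight bipartite matching).
Optimal: Lindqvist→Section 3pm (56 points), Delgado→Section 1pm (77 points), Rivera→Section 11am (37 points) — total 56+77+37 = 170 points.
Row-greedy (each student in turn takes its best remaining section) gives 161 points, worse by 9.
Next-best assignment: Lindqvist→Section 1pm, Delgado→Section 3pm, Rivera→Section 11am = 163 points.
Swapping Lindqvist↔Rivera (Lindqvist→Section 11am 61 points, Rivera→Section 3pm 23 points) loses 9.

Max total: 170 points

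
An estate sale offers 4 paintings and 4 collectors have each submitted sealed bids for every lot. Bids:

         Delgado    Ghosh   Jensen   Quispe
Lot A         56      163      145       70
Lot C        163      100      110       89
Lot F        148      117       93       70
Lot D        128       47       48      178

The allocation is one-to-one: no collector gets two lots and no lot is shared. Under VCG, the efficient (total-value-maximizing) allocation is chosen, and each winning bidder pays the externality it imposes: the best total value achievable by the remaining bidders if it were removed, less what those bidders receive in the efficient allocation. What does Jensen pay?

Efficient allocation: Delgado→Lot C ($163), Ghosh→Lot F ($117), Jensen→Lot A ($145), Quispe→Lot D ($178); total welfare W = $603.
Jensen receives Lot A at value $145, so the others get W − 145 = $458.
Without Jensen: best allocation of the remaining 3 bidders over all 4 lots is Delgado→Lot C ($163), Ghosh→Lot A ($163), Quispe→Lot D ($178), total $504.
VCG payment = (others' best without Jensen) − (others' welfare with Jensen) = 504 − 458 = $46.

Jensen pays $46.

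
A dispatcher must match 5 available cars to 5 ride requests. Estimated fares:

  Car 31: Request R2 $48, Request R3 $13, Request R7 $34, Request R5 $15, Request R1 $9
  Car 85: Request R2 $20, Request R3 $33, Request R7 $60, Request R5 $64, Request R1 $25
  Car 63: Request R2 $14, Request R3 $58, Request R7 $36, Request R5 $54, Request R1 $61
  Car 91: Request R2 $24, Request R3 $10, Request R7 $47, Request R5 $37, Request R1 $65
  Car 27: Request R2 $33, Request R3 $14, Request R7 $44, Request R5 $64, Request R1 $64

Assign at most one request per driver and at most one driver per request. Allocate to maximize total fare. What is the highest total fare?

Optimal: Car 31→Request R2 ($48), Car 85→Request R7 ($60), Car 63→Request R3 ($58), Car 91→Request R1 ($65), Car 27→Request R5 ($64) — total 48+60+58+65+64 = $295.
Row-greedy (each driver in turn takes its best remaining request) gives $234, worse by 61.
Every other assignment is strictly worse.

Max total: $295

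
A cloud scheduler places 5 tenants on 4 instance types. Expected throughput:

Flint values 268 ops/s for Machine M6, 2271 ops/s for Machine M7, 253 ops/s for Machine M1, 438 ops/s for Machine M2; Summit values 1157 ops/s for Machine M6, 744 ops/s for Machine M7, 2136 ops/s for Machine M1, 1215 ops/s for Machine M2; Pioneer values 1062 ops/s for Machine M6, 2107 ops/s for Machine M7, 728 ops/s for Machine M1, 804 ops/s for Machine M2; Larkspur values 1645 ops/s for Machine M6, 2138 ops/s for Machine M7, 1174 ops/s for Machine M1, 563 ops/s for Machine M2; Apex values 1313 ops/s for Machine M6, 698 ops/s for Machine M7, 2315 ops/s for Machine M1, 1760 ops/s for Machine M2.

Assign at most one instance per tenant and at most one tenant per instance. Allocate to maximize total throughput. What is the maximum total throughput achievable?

Max total: 7812 ops/s

Optimal: Larkspur→Machine M6 (1645 ops/s), Flint→Machine M7 (2271 ops/s), Summit→Machine M1 (2136 ops/s), Apex→Machine M2 (1760 ops/s) — total 1645+2271+2136+1760 = 7812 ops/s.
Max-entry greedy (repeatedly take the single best remaining cell) gives 7446 ops/s, worse by 366.
Next-best assignment: Larkspur→Machine M6, Pioneer→Machine M7, Summit→Machine M1, Apex→Machine M2 = 7648 ops/s.
Every other assignment is strictly worse.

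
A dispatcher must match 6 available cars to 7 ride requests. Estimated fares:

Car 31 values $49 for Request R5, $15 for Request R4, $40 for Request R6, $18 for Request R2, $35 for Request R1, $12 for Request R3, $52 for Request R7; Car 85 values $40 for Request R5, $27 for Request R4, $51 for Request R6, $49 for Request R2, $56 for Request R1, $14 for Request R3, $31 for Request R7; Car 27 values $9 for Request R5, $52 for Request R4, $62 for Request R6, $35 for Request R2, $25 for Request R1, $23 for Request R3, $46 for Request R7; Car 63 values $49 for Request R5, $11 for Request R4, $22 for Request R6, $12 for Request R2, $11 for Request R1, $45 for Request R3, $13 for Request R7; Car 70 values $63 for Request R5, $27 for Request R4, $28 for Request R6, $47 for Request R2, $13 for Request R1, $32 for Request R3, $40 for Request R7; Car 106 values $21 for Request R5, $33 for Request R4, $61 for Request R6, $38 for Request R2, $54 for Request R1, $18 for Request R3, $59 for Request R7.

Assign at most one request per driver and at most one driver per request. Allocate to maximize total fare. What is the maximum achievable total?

Optimal: Car 31→Request R7 ($52), Car 85→Request R1 ($56), Car 27→Request R4 ($52), Car 63→Request R3 ($45), Car 70→Request R5 ($63), Car 106→Request R6 ($61) — total 52+56+52+45+63+61 = $329.
Max-entry greedy (repeatedly take the single best remaining cell) gives $303, worse by 26.
Next-best assignment: Car 31→Request R7, Car 85→Request R2, Car 27→Request R6, Car 63→Request R3, Car 70→Request R5, Car 106→Request R1 = $325.

Max total: $329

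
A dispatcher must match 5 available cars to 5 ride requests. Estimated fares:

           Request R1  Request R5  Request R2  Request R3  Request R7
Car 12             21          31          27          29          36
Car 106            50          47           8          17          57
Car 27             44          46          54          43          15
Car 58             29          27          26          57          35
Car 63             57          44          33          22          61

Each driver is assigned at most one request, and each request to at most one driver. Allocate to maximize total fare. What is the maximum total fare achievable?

Maximum total: $256

Optimal: Car 12→Request R5 ($31), Car 106→Request R7 ($57), Car 27→Request R2 ($54), Car 58→Request R3 ($57), Car 63→Request R1 ($57) — total 31+57+54+57+57 = $256.
Every other assignment is strictly worse.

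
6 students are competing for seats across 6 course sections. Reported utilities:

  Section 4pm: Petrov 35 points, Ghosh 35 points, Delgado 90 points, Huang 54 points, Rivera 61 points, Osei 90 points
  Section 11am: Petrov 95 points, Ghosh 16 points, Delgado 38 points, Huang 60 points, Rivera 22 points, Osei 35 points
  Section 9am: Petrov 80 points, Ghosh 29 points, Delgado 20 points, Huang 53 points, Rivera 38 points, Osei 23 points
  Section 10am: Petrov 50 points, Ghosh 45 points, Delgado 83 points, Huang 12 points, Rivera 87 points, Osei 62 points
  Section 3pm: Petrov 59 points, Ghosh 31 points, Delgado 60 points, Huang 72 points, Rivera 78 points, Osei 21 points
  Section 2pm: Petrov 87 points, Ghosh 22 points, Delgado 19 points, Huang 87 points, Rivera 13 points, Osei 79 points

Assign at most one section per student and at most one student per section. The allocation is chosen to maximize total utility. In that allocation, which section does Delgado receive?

Delgado receives Section 10am.

Optimal: Petrov→Section 11am (95 points), Ghosh→Section 9am (29 points), Delgado→Section 10am (83 points), Huang→Section 2pm (87 points), Rivera→Section 3pm (78 points), Osei→Section 4pm (90 points) — total 95+29+83+87+78+90 = 462 points.
Next-best assignment: Petrov→Section 11am, Ghosh→Section 9am, Delgado→Section 4pm, Huang→Section 3pm, Rivera→Section 10am, Osei→Section 2pm = 452 points.
No other one-to-one assignment exceeds 462 points.
Delgado's own top section is Section 4pm (90 points), but forcing Delgado→Section 4pm and reassigning the rest optimally gives only 452 points — worse by 10.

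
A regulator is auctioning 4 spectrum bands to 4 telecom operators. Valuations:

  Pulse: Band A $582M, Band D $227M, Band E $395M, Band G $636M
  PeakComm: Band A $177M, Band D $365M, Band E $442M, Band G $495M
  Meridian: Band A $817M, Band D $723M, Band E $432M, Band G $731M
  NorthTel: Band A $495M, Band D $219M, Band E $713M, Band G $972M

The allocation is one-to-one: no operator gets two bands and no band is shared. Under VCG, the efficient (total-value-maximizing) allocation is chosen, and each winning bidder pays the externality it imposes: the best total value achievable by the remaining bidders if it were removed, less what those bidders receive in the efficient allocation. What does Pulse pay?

Pulse pays $94M.

Efficient allocation: Pulse→Band A ($582M), PeakComm→Band E ($442M), Meridian→Band D ($723M), NorthTel→Band G ($972M); total welfare W = $2719M.
Pulse receives Band A at value $582M, so the others get W − 582 = $2137M.
Without Pulse: best allocation of the remaining 3 bidders over all 4 bands is PeakComm→Band E ($442M), Meridian→Band A ($817M), NorthTel→Band G ($972M), total $2231M.
VCG payment = (others' best without Pulse) − (others' welfare with Pulse) = 2231 − 2137 = $94M.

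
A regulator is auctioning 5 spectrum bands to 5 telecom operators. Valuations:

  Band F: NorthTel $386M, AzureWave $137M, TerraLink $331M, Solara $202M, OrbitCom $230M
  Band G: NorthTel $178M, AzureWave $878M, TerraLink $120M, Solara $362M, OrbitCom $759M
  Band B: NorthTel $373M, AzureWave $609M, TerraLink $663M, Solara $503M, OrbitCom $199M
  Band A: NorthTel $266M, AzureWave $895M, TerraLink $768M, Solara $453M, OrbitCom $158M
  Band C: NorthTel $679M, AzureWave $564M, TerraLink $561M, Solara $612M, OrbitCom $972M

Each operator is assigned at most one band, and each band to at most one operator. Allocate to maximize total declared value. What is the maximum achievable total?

Maximum total: $3507M

Optimal: NorthTel→Band F ($386M), AzureWave→Band G ($878M), TerraLink→Band A ($768M), Solara→Band B ($503M), OrbitCom→Band C ($972M) — total 386+878+768+503+972 = $3507M.
Column-greedy (each band in turn goes to its best remaining operator) gives $3352M, worse by 155.
Swapping TerraLink↔NorthTel (TerraLink→Band F $331M, NorthTel→Band A $266M) loses 557.
Every other assignment is strictly worse.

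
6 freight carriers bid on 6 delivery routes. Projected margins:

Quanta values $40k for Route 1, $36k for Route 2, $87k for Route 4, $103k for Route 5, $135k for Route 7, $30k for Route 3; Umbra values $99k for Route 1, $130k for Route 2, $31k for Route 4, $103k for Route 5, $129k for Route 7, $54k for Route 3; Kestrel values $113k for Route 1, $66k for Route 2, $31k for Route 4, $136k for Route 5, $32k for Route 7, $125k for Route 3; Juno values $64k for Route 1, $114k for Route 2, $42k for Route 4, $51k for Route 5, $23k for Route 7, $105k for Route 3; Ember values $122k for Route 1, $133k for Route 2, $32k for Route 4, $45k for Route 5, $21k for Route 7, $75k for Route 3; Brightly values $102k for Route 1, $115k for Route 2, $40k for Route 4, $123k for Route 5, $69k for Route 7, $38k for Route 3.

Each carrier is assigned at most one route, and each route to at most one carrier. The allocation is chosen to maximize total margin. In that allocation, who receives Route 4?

This is a one-to-one assignment (maximum-weight bipartite matching).
Optimal: Quanta→Route 4 ($87k), Umbra→Route 7 ($129k), Kestrel→Route 3 ($125k), Juno→Route 2 ($114k), Ember→Route 1 ($122k), Brightly→Route 5 ($123k) — total 87+129+125+114+122+123 = $700k.
Column-greedy (each route in turn goes to its best remaining carrier) gives $649k, worse by 51.
Every other assignment is strictly worse.
Quanta's own top route is Route 7 ($135k), but forcing Quanta→Route 7 and reassigning the rest optimally gives only $677k — worse by 23.

Quanta receives Route 4.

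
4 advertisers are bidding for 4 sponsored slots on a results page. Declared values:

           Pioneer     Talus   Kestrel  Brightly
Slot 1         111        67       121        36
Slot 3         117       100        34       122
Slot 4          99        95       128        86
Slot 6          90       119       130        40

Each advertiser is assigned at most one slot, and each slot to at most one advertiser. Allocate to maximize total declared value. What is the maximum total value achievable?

Optimal: Pioneer→Slot 1 ($111), Talus→Slot 6 ($119), Kestrel→Slot 4 ($128), Brightly→Slot 3 ($122) — total 111+119+128+122 = $480.
Next-best assignment: Pioneer→Slot 4, Talus→Slot 6, Kestrel→Slot 1, Brightly→Slot 3 = $461.

Maximum total: $480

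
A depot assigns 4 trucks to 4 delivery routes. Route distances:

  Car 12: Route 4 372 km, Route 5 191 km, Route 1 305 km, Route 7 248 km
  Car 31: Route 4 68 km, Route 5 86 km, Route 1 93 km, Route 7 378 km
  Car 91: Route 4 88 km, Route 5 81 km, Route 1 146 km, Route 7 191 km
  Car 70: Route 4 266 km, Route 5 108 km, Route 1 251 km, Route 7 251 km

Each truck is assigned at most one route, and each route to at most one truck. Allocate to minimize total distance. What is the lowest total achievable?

Optimal: Car 12→Route 7 (248 km), Car 31→Route 1 (93 km), Car 91→Route 4 (88 km), Car 70→Route 5 (108 km) — total 248+93+88+108 = 537 km.
Column-greedy (each route in turn goes to its cheapest remaining truck) gives 648 km, worse by 111.
Next-best assignment: Car 12→Route 7, Car 31→Route 4, Car 91→Route 1, Car 70→Route 5 = 570 km.

Minimum total: 537 km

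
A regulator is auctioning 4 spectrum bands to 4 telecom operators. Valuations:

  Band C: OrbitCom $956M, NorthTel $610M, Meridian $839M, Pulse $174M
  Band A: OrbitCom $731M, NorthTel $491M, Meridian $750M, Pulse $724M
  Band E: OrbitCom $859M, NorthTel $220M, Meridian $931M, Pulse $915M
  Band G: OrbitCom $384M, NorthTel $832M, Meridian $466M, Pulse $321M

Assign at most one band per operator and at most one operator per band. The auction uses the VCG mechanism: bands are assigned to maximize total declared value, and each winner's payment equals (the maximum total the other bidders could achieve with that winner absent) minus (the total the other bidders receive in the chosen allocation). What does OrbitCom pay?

OrbitCom pays $89M.

Efficient allocation: OrbitCom→Band C ($956M), NorthTel→Band G ($832M), Meridian→Band A ($750M), Pulse→Band E ($915M); total welfare W = $3453M.
OrbitCom receives Band C at value $956M, so the others get W − 956 = $2497M.
Without OrbitCom: best allocation of the remaining 3 bidders over all 4 bands is NorthTel→Band G ($832M), Meridian→Band C ($839M), Pulse→Band E ($915M), total $2586M.
VCG payment = (others' best without OrbitCom) − (others' welfare with OrbitCom) = 2586 − 2497 = $89M.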